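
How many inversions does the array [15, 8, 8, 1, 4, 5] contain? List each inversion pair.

Finding inversions in [15, 8, 8, 1, 4, 5]:

(0, 1): arr[0]=15 > arr[1]=8
(0, 2): arr[0]=15 > arr[2]=8
(0, 3): arr[0]=15 > arr[3]=1
(0, 4): arr[0]=15 > arr[4]=4
(0, 5): arr[0]=15 > arr[5]=5
(1, 3): arr[1]=8 > arr[3]=1
(1, 4): arr[1]=8 > arr[4]=4
(1, 5): arr[1]=8 > arr[5]=5
(2, 3): arr[2]=8 > arr[3]=1
(2, 4): arr[2]=8 > arr[4]=4
(2, 5): arr[2]=8 > arr[5]=5

Total inversions: 11

The array has 11 inversion(s): (0,1), (0,2), (0,3), (0,4), (0,5), (1,3), (1,4), (1,5), (2,3), (2,4), (2,5). Each pair (i,j) satisfies i < j and arr[i] > arr[j].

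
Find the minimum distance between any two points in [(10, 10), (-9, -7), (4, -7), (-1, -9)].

Computing all pairwise distances among 4 points:

d((10, 10), (-9, -7)) = 25.4951
d((10, 10), (4, -7)) = 18.0278
d((10, 10), (-1, -9)) = 21.9545
d((-9, -7), (4, -7)) = 13.0
d((-9, -7), (-1, -9)) = 8.2462
d((4, -7), (-1, -9)) = 5.3852 <-- minimum

Closest pair: (4, -7) and (-1, -9) with distance 5.3852

The closest pair is (4, -7) and (-1, -9) with Euclidean distance 5.3852. For 4 points, brute-force pairwise comparison is shown above. For large n, the divide-and-conquer algorithm (sort by x, recurse on halves, check the dividing strip) achieves O(n log n).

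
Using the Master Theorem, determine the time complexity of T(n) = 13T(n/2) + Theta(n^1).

Master Theorem for T(n) = 13T(n/2) + O(n^1):

a = 13, b = 2, c = 1
log_b(a) = log_2(13) = 3.7004

Case 1: c = 1 < log_2(13) = 3.7004
T(n) = O(n^(log_2 13))

For T(n) = 13T(n/2) + O(n^1): log_2(13) = 3.7004. This is Case 1 of the Master Theorem (c < log_b(a), work dominated by leaves), giving O(n^(log_2 13)).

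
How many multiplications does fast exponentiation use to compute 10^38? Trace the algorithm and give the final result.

Computing 10^38 by squaring (build up from 10^1; each line after the first costs one multiplication):

10^1 = 10
10^2 = (10^1)^2 = 10^2 = 100
10^4 = (10^2)^2 = 100^2 = 10000
10^8 = (10^4)^2 = 10000^2 = 100000000
10^9 = 10 * 10^8 = 10 * 100000000 = 1000000000
10^18 = (10^9)^2 = 1000000000^2 = 1000000000000000000
10^19 = 10 * 10^18 = 10 * 1000000000000000000 = 10000000000000000000
10^38 = (10^19)^2 = 10000000000000000000^2 = 100000000000000000000000000000000000000

Result: 100000000000000000000000000000000000000
Multiplications needed: 7 (7 lines after 10^1)

10^38 = 100000000000000000000000000000000000000. Using exponentiation by squaring, this requires 7 multiplications. The key idea: if the exponent is even, square the half-power; if odd, multiply by the base once.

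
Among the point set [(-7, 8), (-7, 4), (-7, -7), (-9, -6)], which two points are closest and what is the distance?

Computing all pairwise distances among 4 points:

d((-7, 8), (-7, 4)) = 4.0
d((-7, 8), (-7, -7)) = 15.0
d((-7, 8), (-9, -6)) = 14.1421
d((-7, 4), (-7, -7)) = 11.0
d((-7, 4), (-9, -6)) = 10.198
d((-7, -7), (-9, -6)) = 2.2361 <-- minimum

Closest pair: (-7, -7) and (-9, -6) with distance 2.2361

The closest pair is (-7, -7) and (-9, -6) with Euclidean distance 2.2361. For 4 points, brute-force pairwise comparison is shown above. For large n, the divide-and-conquer algorithm (sort by x, recurse on halves, check the dividing strip) achieves O(n log n).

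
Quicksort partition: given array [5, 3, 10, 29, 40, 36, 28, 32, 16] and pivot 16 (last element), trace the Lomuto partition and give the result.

Lomuto partition with pivot = 16:

Initial array: [5, 3, 10, 29, 40, 36, 28, 32, 16]

arr[0]=5 <= 16: swap with position 0, array becomes [5, 3, 10, 29, 40, 36, 28, 32, 16]
arr[1]=3 <= 16: swap with position 1, array becomes [5, 3, 10, 29, 40, 36, 28, 32, 16]
arr[2]=10 <= 16: swap with position 2, array becomes [5, 3, 10, 29, 40, 36, 28, 32, 16]
arr[3]=29 > 16: no swap
arr[4]=40 > 16: no swap
arr[5]=36 > 16: no swap
arr[6]=28 > 16: no swap
arr[7]=32 > 16: no swap

Place pivot at position 3: [5, 3, 10, 16, 40, 36, 28, 32, 29]
Pivot position: 3

After partitioning with pivot 16, the array becomes [5, 3, 10, 16, 40, 36, 28, 32, 29]. The pivot is placed at index 3. All elements to the left of the pivot are <= 16, and all elements to the right are > 16.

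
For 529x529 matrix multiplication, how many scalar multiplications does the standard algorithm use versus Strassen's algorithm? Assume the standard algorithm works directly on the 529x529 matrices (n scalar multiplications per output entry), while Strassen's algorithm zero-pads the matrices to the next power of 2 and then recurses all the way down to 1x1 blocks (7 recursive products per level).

Matrix multiplication for 529x529 matrices:

Strassen's algorithm requires power-of-2 dimensions. Pad 529x529 to 1024x1024 (next power of 2).

Standard algorithm: 529^3 = 148035889 multiplications
Strassen's algorithm: 7^(log2(1024)) = 7^10 = 282475249 multiplications
Difference: 148035889 - 282475249 = -134439360 (Strassen uses MORE here due to padding overhead — for small or just-over-power-of-2 n, padding can outweigh the per-level savings)

Standard: 148035889 multiplications (529^3). Strassen: 282475249 multiplications (7^10, after padding to 1024x1024). Strassen reduces 8 recursive multiplications to 7 at each level.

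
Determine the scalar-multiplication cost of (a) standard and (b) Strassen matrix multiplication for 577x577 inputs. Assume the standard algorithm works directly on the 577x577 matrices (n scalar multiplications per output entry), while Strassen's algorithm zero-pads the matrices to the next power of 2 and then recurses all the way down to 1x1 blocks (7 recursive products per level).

Matrix multiplication for 577x577 matrices:

Strassen's algorithm requires power-of-2 dimensions. Pad 577x577 to 1024x1024 (next power of 2).

Standard algorithm: 577^3 = 192100033 multiplications
Strassen's algorithm: 7^(log2(1024)) = 7^10 = 282475249 multiplications
Difference: 192100033 - 282475249 = -90375216 (Strassen uses MORE here due to padding overhead — for small or just-over-power-of-2 n, padding can outweigh the per-level savings)

Standard: 192100033 multiplications (577^3). Strassen: 282475249 multiplications (7^10, after padding to 1024x1024). Strassen reduces 8 recursive multiplications to 7 at each level.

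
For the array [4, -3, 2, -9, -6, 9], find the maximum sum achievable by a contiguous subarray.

Using Kadane's algorithm on [4, -3, 2, -9, -6, 9]:

Scanning through the array:
Position 1 (value -3): max_ending_here = 1, max_so_far = 4
Position 2 (value 2): max_ending_here = 3, max_so_far = 4
Position 3 (value -9): max_ending_here = -6, max_so_far = 4
Position 4 (value -6): max_ending_here = -6, max_so_far = 4
Position 5 (value 9): max_ending_here = 9, max_so_far = 9

Maximum subarray: [9]
Maximum sum: 9

The maximum subarray is [9] with sum 9. This subarray runs from index 5 to index 5.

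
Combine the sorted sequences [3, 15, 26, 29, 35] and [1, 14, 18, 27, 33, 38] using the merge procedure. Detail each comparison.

Merging process:

Compare 3 vs 1: take 1 from right. Merged: [1]
Compare 3 vs 14: take 3 from left. Merged: [1, 3]
Compare 15 vs 14: take 14 from right. Merged: [1, 3, 14]
Compare 15 vs 18: take 15 from left. Merged: [1, 3, 14, 15]
Compare 26 vs 18: take 18 from right. Merged: [1, 3, 14, 15, 18]
Compare 26 vs 27: take 26 from left. Merged: [1, 3, 14, 15, 18, 26]
Compare 29 vs 27: take 27 from right. Merged: [1, 3, 14, 15, 18, 26, 27]
Compare 29 vs 33: take 29 from left. Merged: [1, 3, 14, 15, 18, 26, 27, 29]
Compare 35 vs 33: take 33 from right. Merged: [1, 3, 14, 15, 18, 26, 27, 29, 33]
Compare 35 vs 38: take 35 from left. Merged: [1, 3, 14, 15, 18, 26, 27, 29, 33, 35]
Append remaining from right: [38]. Merged: [1, 3, 14, 15, 18, 26, 27, 29, 33, 35, 38]

Final merged array: [1, 3, 14, 15, 18, 26, 27, 29, 33, 35, 38]
Total comparisons: 10

The merged array is [1, 3, 14, 15, 18, 26, 27, 29, 33, 35, 38], requiring 10 comparisons. The merge step runs in O(n) time where n is the total number of elements.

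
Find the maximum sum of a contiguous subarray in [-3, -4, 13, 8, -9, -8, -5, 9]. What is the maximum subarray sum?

Using Kadane's algorithm on [-3, -4, 13, 8, -9, -8, -5, 9]:

Scanning through the array:
Position 1 (value -4): max_ending_here = -4, max_so_far = -3
Position 2 (value 13): max_ending_here = 13, max_so_far = 13
Position 3 (value 8): max_ending_here = 21, max_so_far = 21
Position 4 (value -9): max_ending_here = 12, max_so_far = 21
Position 5 (value -8): max_ending_here = 4, max_so_far = 21
Position 6 (value -5): max_ending_here = -1, max_so_far = 21
Position 7 (value 9): max_ending_here = 9, max_so_far = 21

Maximum subarray: [13, 8]
Maximum sum: 21

The maximum subarray is [13, 8] with sum 21. This subarray runs from index 2 to index 3.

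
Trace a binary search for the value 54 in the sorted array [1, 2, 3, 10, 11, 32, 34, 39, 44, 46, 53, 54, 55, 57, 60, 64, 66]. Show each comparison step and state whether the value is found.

Binary search for 54 in [1, 2, 3, 10, 11, 32, 34, 39, 44, 46, 53, 54, 55, 57, 60, 64, 66]:

lo=0, hi=16, mid=8, arr[mid]=44 -> 44 < 54, search right half
lo=9, hi=16, mid=12, arr[mid]=55 -> 55 > 54, search left half
lo=9, hi=11, mid=10, arr[mid]=53 -> 53 < 54, search right half
lo=11, hi=11, mid=11, arr[mid]=54 -> Found target at index 11!

Binary search finds 54 at index 11 after 4 comparisons. The search repeatedly halves the search space by comparing with the middle element.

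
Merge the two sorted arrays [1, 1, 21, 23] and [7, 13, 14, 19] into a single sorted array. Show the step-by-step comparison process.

Merging process:

Compare 1 vs 7: take 1 from left. Merged: [1]
Compare 1 vs 7: take 1 from left. Merged: [1, 1]
Compare 21 vs 7: take 7 from right. Merged: [1, 1, 7]
Compare 21 vs 13: take 13 from right. Merged: [1, 1, 7, 13]
Compare 21 vs 14: take 14 from right. Merged: [1, 1, 7, 13, 14]
Compare 21 vs 19: take 19 from right. Merged: [1, 1, 7, 13, 14, 19]
Append remaining from left: [21, 23]. Merged: [1, 1, 7, 13, 14, 19, 21, 23]

Final merged array: [1, 1, 7, 13, 14, 19, 21, 23]
Total comparisons: 6

The merged array is [1, 1, 7, 13, 14, 19, 21, 23], requiring 6 comparisons. The merge step runs in O(n) time where n is the total number of elements.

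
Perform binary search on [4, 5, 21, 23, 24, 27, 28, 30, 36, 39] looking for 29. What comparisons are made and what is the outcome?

Binary search for 29 in [4, 5, 21, 23, 24, 27, 28, 30, 36, 39]:

lo=0, hi=9, mid=4, arr[mid]=24 -> 24 < 29, search right half
lo=5, hi=9, mid=7, arr[mid]=30 -> 30 > 29, search left half
lo=5, hi=6, mid=5, arr[mid]=27 -> 27 < 29, search right half
lo=6, hi=6, mid=6, arr[mid]=28 -> 28 < 29, search right half
lo=7 > hi=6, target 29 not found

Binary search determines that 29 is not in the array after 4 comparisons. The search space was exhausted without finding the target.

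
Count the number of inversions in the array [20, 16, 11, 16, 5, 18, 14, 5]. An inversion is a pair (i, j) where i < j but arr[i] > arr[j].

Finding inversions in [20, 16, 11, 16, 5, 18, 14, 5]:

(0, 1): arr[0]=20 > arr[1]=16
(0, 2): arr[0]=20 > arr[2]=11
(0, 3): arr[0]=20 > arr[3]=16
(0, 4): arr[0]=20 > arr[4]=5
(0, 5): arr[0]=20 > arr[5]=18
(0, 6): arr[0]=20 > arr[6]=14
(0, 7): arr[0]=20 > arr[7]=5
(1, 2): arr[1]=16 > arr[2]=11
(1, 4): arr[1]=16 > arr[4]=5
(1, 6): arr[1]=16 > arr[6]=14
(1, 7): arr[1]=16 > arr[7]=5
(2, 4): arr[2]=11 > arr[4]=5
(2, 7): arr[2]=11 > arr[7]=5
(3, 4): arr[3]=16 > arr[4]=5
(3, 6): arr[3]=16 > arr[6]=14
(3, 7): arr[3]=16 > arr[7]=5
(5, 6): arr[5]=18 > arr[6]=14
(5, 7): arr[5]=18 > arr[7]=5
(6, 7): arr[6]=14 > arr[7]=5

Total inversions: 19

The array has 19 inversion(s): (0,1), (0,2), (0,3), (0,4), (0,5), (0,6), (0,7), (1,2), (1,4), (1,6), (1,7), (2,4), (2,7), (3,4), (3,6), (3,7), (5,6), (5,7), (6,7). Each pair (i,j) satisfies i < j and arr[i] > arr[j].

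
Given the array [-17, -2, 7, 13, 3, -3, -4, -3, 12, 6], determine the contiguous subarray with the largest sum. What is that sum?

Using Kadane's algorithm on [-17, -2, 7, 13, 3, -3, -4, -3, 12, 6]:

Scanning through the array:
Position 1 (value -2): max_ending_here = -2, max_so_far = -2
Position 2 (value 7): max_ending_here = 7, max_so_far = 7
Position 3 (value 13): max_ending_here = 20, max_so_far = 20
Position 4 (value 3): max_ending_here = 23, max_so_far = 23
Position 5 (value -3): max_ending_here = 20, max_so_far = 23
Position 6 (value -4): max_ending_here = 16, max_so_far = 23
Position 7 (value -3): max_ending_here = 13, max_so_far = 23
Position 8 (value 12): max_ending_here = 25, max_so_far = 25
Position 9 (value 6): max_ending_here = 31, max_so_far = 31

Maximum subarray: [7, 13, 3, -3, -4, -3, 12, 6]
Maximum sum: 31

The maximum subarray is [7, 13, 3, -3, -4, -3, 12, 6] with sum 31. This subarray runs from index 2 to index 9.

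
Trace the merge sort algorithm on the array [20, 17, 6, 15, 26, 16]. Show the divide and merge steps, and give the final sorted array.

Merge sort trace:

Split: [20, 17, 6, 15, 26, 16] -> [20, 17, 6] and [15, 26, 16]
  Split: [20, 17, 6] -> [20] and [17, 6]
    Split: [17, 6] -> [17] and [6]
    Merge: [17] + [6] -> [6, 17]
  Merge: [20] + [6, 17] -> [6, 17, 20]
  Split: [15, 26, 16] -> [15] and [26, 16]
    Split: [26, 16] -> [26] and [16]
    Merge: [26] + [16] -> [16, 26]
  Merge: [15] + [16, 26] -> [15, 16, 26]
Merge: [6, 17, 20] + [15, 16, 26] -> [6, 15, 16, 17, 20, 26]

Final sorted array: [6, 15, 16, 17, 20, 26]

The merge sort proceeds by recursively splitting the array and merging sorted halves.
After all merges, the sorted array is [6, 15, 16, 17, 20, 26].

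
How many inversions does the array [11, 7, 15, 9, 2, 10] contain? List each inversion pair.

Finding inversions in [11, 7, 15, 9, 2, 10]:

(0, 1): arr[0]=11 > arr[1]=7
(0, 3): arr[0]=11 > arr[3]=9
(0, 4): arr[0]=11 > arr[4]=2
(0, 5): arr[0]=11 > arr[5]=10
(1, 4): arr[1]=7 > arr[4]=2
(2, 3): arr[2]=15 > arr[3]=9
(2, 4): arr[2]=15 > arr[4]=2
(2, 5): arr[2]=15 > arr[5]=10
(3, 4): arr[3]=9 > arr[4]=2

Total inversions: 9

The array has 9 inversion(s): (0,1), (0,3), (0,4), (0,5), (1,4), (2,3), (2,4), (2,5), (3,4). Each pair (i,j) satisfies i < j and arr[i] > arr[j].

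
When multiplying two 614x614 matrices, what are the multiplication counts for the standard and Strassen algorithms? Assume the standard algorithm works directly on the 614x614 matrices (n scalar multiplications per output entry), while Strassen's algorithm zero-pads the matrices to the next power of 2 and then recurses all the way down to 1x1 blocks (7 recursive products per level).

Matrix multiplication for 614x614 matrices:

Strassen's algorithm requires power-of-2 dimensions. Pad 614x614 to 1024x1024 (next power of 2).

Standard algorithm: 614^3 = 231475544 multiplications
Strassen's algorithm: 7^(log2(1024)) = 7^10 = 282475249 multiplications
Difference: 231475544 - 282475249 = -50999705 (Strassen uses MORE here due to padding overhead — for small or just-over-power-of-2 n, padding can outweigh the per-level savings)

Standard: 231475544 multiplications (614^3). Strassen: 282475249 multiplications (7^10, after padding to 1024x1024). Strassen reduces 8 recursive multiplications to 7 at each level.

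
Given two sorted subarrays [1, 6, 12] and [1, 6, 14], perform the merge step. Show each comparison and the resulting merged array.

Merging process:

Compare 1 vs 1: take 1 from left. Merged: [1]
Compare 6 vs 1: take 1 from right. Merged: [1, 1]
Compare 6 vs 6: take 6 from left. Merged: [1, 1, 6]
Compare 12 vs 6: take 6 from right. Merged: [1, 1, 6, 6]
Compare 12 vs 14: take 12 from left. Merged: [1, 1, 6, 6, 12]
Append remaining from right: [14]. Merged: [1, 1, 6, 6, 12, 14]

Final merged array: [1, 1, 6, 6, 12, 14]
Total comparisons: 5

The merged array is [1, 1, 6, 6, 12, 14], requiring 5 comparisons. The merge step runs in O(n) time where n is the total number of elements.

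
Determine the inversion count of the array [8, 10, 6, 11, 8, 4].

Finding inversions in [8, 10, 6, 11, 8, 4]:

(0, 2): arr[0]=8 > arr[2]=6
(0, 5): arr[0]=8 > arr[5]=4
(1, 2): arr[1]=10 > arr[2]=6
(1, 4): arr[1]=10 > arr[4]=8
(1, 5): arr[1]=10 > arr[5]=4
(2, 5): arr[2]=6 > arr[5]=4
(3, 4): arr[3]=11 > arr[4]=8
(3, 5): arr[3]=11 > arr[5]=4
(4, 5): arr[4]=8 > arr[5]=4

Total inversions: 9

The array has 9 inversion(s): (0,2), (0,5), (1,2), (1,4), (1,5), (2,5), (3,4), (3,5), (4,5). Each pair (i,j) satisfies i < j and arr[i] > arr[j].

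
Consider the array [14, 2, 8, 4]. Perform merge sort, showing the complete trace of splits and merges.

Merge sort trace:

Split: [14, 2, 8, 4] -> [14, 2] and [8, 4]
  Split: [14, 2] -> [14] and [2]
  Merge: [14] + [2] -> [2, 14]
  Split: [8, 4] -> [8] and [4]
  Merge: [8] + [4] -> [4, 8]
Merge: [2, 14] + [4, 8] -> [2, 4, 8, 14]

Final sorted array: [2, 4, 8, 14]

The merge sort proceeds by recursively splitting the array and merging sorted halves.
After all merges, the sorted array is [2, 4, 8, 14].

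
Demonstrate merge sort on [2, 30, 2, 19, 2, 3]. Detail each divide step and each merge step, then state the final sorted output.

Merge sort trace:

Split: [2, 30, 2, 19, 2, 3] -> [2, 30, 2] and [19, 2, 3]
  Split: [2, 30, 2] -> [2] and [30, 2]
    Split: [30, 2] -> [30] and [2]
    Merge: [30] + [2] -> [2, 30]
  Merge: [2] + [2, 30] -> [2, 2, 30]
  Split: [19, 2, 3] -> [19] and [2, 3]
    Split: [2, 3] -> [2] and [3]
    Merge: [2] + [3] -> [2, 3]
  Merge: [19] + [2, 3] -> [2, 3, 19]
Merge: [2, 2, 30] + [2, 3, 19] -> [2, 2, 2, 3, 19, 30]

Final sorted array: [2, 2, 2, 3, 19, 30]

The merge sort proceeds by recursively splitting the array and merging sorted halves.
After all merges, the sorted array is [2, 2, 2, 3, 19, 30].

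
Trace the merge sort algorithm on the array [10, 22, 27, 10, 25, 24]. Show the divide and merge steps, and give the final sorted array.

Merge sort trace:

Split: [10, 22, 27, 10, 25, 24] -> [10, 22, 27] and [10, 25, 24]
  Split: [10, 22, 27] -> [10] and [22, 27]
    Split: [22, 27] -> [22] and [27]
    Merge: [22] + [27] -> [22, 27]
  Merge: [10] + [22, 27] -> [10, 22, 27]
  Split: [10, 25, 24] -> [10] and [25, 24]
    Split: [25, 24] -> [25] and [24]
    Merge: [25] + [24] -> [24, 25]
  Merge: [10] + [24, 25] -> [10, 24, 25]
Merge: [10, 22, 27] + [10, 24, 25] -> [10, 10, 22, 24, 25, 27]

Final sorted array: [10, 10, 22, 24, 25, 27]

The merge sort proceeds by recursively splitting the array and merging sorted halves.
After all merges, the sorted array is [10, 10, 22, 24, 25, 27].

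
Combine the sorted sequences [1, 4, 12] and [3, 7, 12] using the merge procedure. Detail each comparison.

Merging process:

Compare 1 vs 3: take 1 from left. Merged: [1]
Compare 4 vs 3: take 3 from right. Merged: [1, 3]
Compare 4 vs 7: take 4 from left. Merged: [1, 3, 4]
Compare 12 vs 7: take 7 from right. Merged: [1, 3, 4, 7]
Compare 12 vs 12: take 12 from left. Merged: [1, 3, 4, 7, 12]
Append remaining from right: [12]. Merged: [1, 3, 4, 7, 12, 12]

Final merged array: [1, 3, 4, 7, 12, 12]
Total comparisons: 5

The merged array is [1, 3, 4, 7, 12, 12], requiring 5 comparisons. The merge step runs in O(n) time where n is the total number of elements.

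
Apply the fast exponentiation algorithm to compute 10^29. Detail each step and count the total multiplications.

Computing 10^29 by squaring (build up from 10^1; each line after the first costs one multiplication):

10^1 = 10
10^2 = (10^1)^2 = 10^2 = 100
10^3 = 10 * 10^2 = 10 * 100 = 1000
10^6 = (10^3)^2 = 1000^2 = 1000000
10^7 = 10 * 10^6 = 10 * 1000000 = 10000000
10^14 = (10^7)^2 = 10000000^2 = 100000000000000
10^28 = (10^14)^2 = 100000000000000^2 = 10000000000000000000000000000
10^29 = 10 * 10^28 = 10 * 10000000000000000000000000000 = 100000000000000000000000000000

Result: 100000000000000000000000000000
Multiplications needed: 7 (7 lines after 10^1)

10^29 = 100000000000000000000000000000. Using exponentiation by squaring, this requires 7 multiplications. The key idea: if the exponent is even, square the half-power; if odd, multiply by the base once.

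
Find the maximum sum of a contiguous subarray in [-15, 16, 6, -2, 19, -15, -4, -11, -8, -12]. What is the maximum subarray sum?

Using Kadane's algorithm on [-15, 16, 6, -2, 19, -15, -4, -11, -8, -12]:

Scanning through the array:
Position 1 (value 16): max_ending_here = 16, max_so_far = 16
Position 2 (value 6): max_ending_here = 22, max_so_far = 22
Position 3 (value -2): max_ending_here = 20, max_so_far = 22
Position 4 (value 19): max_ending_here = 39, max_so_far = 39
Position 5 (value -15): max_ending_here = 24, max_so_far = 39
Position 6 (value -4): max_ending_here = 20, max_so_far = 39
Position 7 (value -11): max_ending_here = 9, max_so_far = 39
Position 8 (value -8): max_ending_here = 1, max_so_far = 39
Position 9 (value -12): max_ending_here = -11, max_so_far = 39

Maximum subarray: [16, 6, -2, 19]
Maximum sum: 39

The maximum subarray is [16, 6, -2, 19] with sum 39. This subarray runs from index 1 to index 4.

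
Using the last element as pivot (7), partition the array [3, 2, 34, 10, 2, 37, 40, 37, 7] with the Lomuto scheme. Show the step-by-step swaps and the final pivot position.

Lomuto partition with pivot = 7:

Initial array: [3, 2, 34, 10, 2, 37, 40, 37, 7]

arr[0]=3 <= 7: swap with position 0, array becomes [3, 2, 34, 10, 2, 37, 40, 37, 7]
arr[1]=2 <= 7: swap with position 1, array becomes [3, 2, 34, 10, 2, 37, 40, 37, 7]
arr[2]=34 > 7: no swap
arr[3]=10 > 7: no swap
arr[4]=2 <= 7: swap with position 2, array becomes [3, 2, 2, 10, 34, 37, 40, 37, 7]
arr[5]=37 > 7: no swap
arr[6]=40 > 7: no swap
arr[7]=37 > 7: no swap

Place pivot at position 3: [3, 2, 2, 7, 34, 37, 40, 37, 10]
Pivot position: 3

After partitioning with pivot 7, the array becomes [3, 2, 2, 7, 34, 37, 40, 37, 10]. The pivot is placed at index 3. All elements to the left of the pivot are <= 7, and all elements to the right are > 7.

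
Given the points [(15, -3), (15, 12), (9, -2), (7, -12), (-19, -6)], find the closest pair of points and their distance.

Computing all pairwise distances among 5 points:

d((15, -3), (15, 12)) = 15.0
d((15, -3), (9, -2)) = 6.0828 <-- minimum
d((15, -3), (7, -12)) = 12.0416
d((15, -3), (-19, -6)) = 34.1321
d((15, 12), (9, -2)) = 15.2315
d((15, 12), (7, -12)) = 25.2982
d((15, 12), (-19, -6)) = 38.4708
d((9, -2), (7, -12)) = 10.198
d((9, -2), (-19, -6)) = 28.2843
d((7, -12), (-19, -6)) = 26.6833

Closest pair: (15, -3) and (9, -2) with distance 6.0828

The closest pair is (15, -3) and (9, -2) with Euclidean distance 6.0828. For 5 points, brute-force pairwise comparison is shown above. For large n, the divide-and-conquer algorithm (sort by x, recurse on halves, check the dividing strip) achieves O(n log n).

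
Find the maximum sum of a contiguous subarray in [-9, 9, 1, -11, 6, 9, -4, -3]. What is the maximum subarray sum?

Using Kadane's algorithm on [-9, 9, 1, -11, 6, 9, -4, -3]:

Scanning through the array:
Position 1 (value 9): max_ending_here = 9, max_so_far = 9
Position 2 (value 1): max_ending_here = 10, max_so_far = 10
Position 3 (value -11): max_ending_here = -1, max_so_far = 10
Position 4 (value 6): max_ending_here = 6, max_so_far = 10
Position 5 (value 9): max_ending_here = 15, max_so_far = 15
Position 6 (value -4): max_ending_here = 11, max_so_far = 15
Position 7 (value -3): max_ending_here = 8, max_so_far = 15

Maximum subarray: [6, 9]
Maximum sum: 15

The maximum subarray is [6, 9] with sum 15. This subarray runs from index 4 to index 5.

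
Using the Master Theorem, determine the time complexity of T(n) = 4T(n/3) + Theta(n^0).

Master Theorem for T(n) = 4T(n/3) + O(n^0):

a = 4, b = 3, c = 0
log_b(a) = log_3(4) = 1.2619

Case 1: c = 0 < log_3(4) = 1.2619
T(n) = O(n^(log_3 4))

For T(n) = 4T(n/3) + O(n^0): log_3(4) = 1.2619. This is Case 1 of the Master Theorem (c < log_b(a), work dominated by leaves), giving O(n^(log_3 4)).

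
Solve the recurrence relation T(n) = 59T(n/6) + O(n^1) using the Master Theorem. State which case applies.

Master Theorem for T(n) = 59T(n/6) + O(n^1):

a = 59, b = 6, c = 1
log_b(a) = log_6(59) = 2.2757

Case 1: c = 1 < log_6(59) = 2.2757
T(n) = O(n^(log_6 59))

For T(n) = 59T(n/6) + O(n^1): log_6(59) = 2.2757. This is Case 1 of the Master Theorem (c < log_b(a), work dominated by leaves), giving O(n^(log_6 59)).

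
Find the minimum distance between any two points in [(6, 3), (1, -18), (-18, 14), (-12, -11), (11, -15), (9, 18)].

Computing all pairwise distances among 6 points:

d((6, 3), (1, -18)) = 21.587
d((6, 3), (-18, 14)) = 26.4008
d((6, 3), (-12, -11)) = 22.8035
d((6, 3), (11, -15)) = 18.6815
d((6, 3), (9, 18)) = 15.2971
d((1, -18), (-18, 14)) = 37.2156
d((1, -18), (-12, -11)) = 14.7648
d((1, -18), (11, -15)) = 10.4403 <-- minimum
d((1, -18), (9, 18)) = 36.8782
d((-18, 14), (-12, -11)) = 25.7099
d((-18, 14), (11, -15)) = 41.0122
d((-18, 14), (9, 18)) = 27.2947
d((-12, -11), (11, -15)) = 23.3452
d((-12, -11), (9, 18)) = 35.805
d((11, -15), (9, 18)) = 33.0606

Closest pair: (1, -18) and (11, -15) with distance 10.4403

The closest pair is (1, -18) and (11, -15) with Euclidean distance 10.4403. For 6 points, brute-force pairwise comparison is shown above. For large n, the divide-and-conquer algorithm (sort by x, recurse on halves, check the dividing strip) achieves O(n log n).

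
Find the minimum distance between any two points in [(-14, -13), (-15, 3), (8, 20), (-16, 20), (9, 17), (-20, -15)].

Computing all pairwise distances among 6 points:

d((-14, -13), (-15, 3)) = 16.0312
d((-14, -13), (8, 20)) = 39.6611
d((-14, -13), (-16, 20)) = 33.0606
d((-14, -13), (9, 17)) = 37.8021
d((-14, -13), (-20, -15)) = 6.3246
d((-15, 3), (8, 20)) = 28.6007
d((-15, 3), (-16, 20)) = 17.0294
d((-15, 3), (9, 17)) = 27.7849
d((-15, 3), (-20, -15)) = 18.6815
d((8, 20), (-16, 20)) = 24.0
d((8, 20), (9, 17)) = 3.1623 <-- minimum
d((8, 20), (-20, -15)) = 44.8219
d((-16, 20), (9, 17)) = 25.1794
d((-16, 20), (-20, -15)) = 35.2278
d((9, 17), (-20, -15)) = 43.1856

Closest pair: (8, 20) and (9, 17) with distance 3.1623

The closest pair is (8, 20) and (9, 17) with Euclidean distance 3.1623. For 6 points, brute-force pairwise comparison is shown above. For large n, the divide-and-conquer algorithm (sort by x, recurse on halves, check the dividing strip) achieves O(n log n).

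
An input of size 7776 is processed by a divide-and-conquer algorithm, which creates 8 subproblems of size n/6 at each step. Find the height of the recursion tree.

For divide and conquer with division factor 6:

Problem sizes at each level:
Level 0: 7776
Level 1: 1296
Level 2: 216
Level 3: 36
Level 4: 6
Level 5: 1

The root is level 0 and the size-1 base case is level 5 (the tree spans levels 0 through 5, i.e. 6 levels counting the root), so the depth is the number of divisions: log_6(7776) = 5

The recursion tree depth is log_6(7776) = 5. At each level, the problem size is divided by 6, so it takes 5 divisions to reduce to a base case of size 1. The algorithm makes 8 recursive calls at each level.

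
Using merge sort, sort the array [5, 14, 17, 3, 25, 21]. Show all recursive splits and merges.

Merge sort trace:

Split: [5, 14, 17, 3, 25, 21] -> [5, 14, 17] and [3, 25, 21]
  Split: [5, 14, 17] -> [5] and [14, 17]
    Split: [14, 17] -> [14] and [17]
    Merge: [14] + [17] -> [14, 17]
  Merge: [5] + [14, 17] -> [5, 14, 17]
  Split: [3, 25, 21] -> [3] and [25, 21]
    Split: [25, 21] -> [25] and [21]
    Merge: [25] + [21] -> [21, 25]
  Merge: [3] + [21, 25] -> [3, 21, 25]
Merge: [5, 14, 17] + [3, 21, 25] -> [3, 5, 14, 17, 21, 25]

Final sorted array: [3, 5, 14, 17, 21, 25]

The merge sort proceeds by recursively splitting the array and merging sorted halves.
After all merges, the sorted array is [3, 5, 14, 17, 21, 25].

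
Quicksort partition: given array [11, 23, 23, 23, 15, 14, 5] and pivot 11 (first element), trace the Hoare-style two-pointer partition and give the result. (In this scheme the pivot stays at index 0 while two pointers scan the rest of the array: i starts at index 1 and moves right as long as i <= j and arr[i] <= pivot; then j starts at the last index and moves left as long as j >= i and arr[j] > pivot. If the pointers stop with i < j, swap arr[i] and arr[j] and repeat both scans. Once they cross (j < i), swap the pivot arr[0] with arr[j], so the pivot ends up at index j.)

Hoare-style two-pointer partition with pivot = 11:

Initial array: [11, 23, 23, 23, 15, 14, 5]

Pointers start at i = 1, j = 6.
i stops at index 1 (arr[1]=23 > 11), j stops at index 6 (arr[6]=5 <= 11): swap arr[1] and arr[6], array becomes [11, 5, 23, 23, 15, 14, 23]
i ends at 2, j ends at 1: the pointers have crossed (j < i), so scanning stops.

Swap pivot arr[0] with arr[1] to place pivot at position 1: [5, 11, 23, 23, 15, 14, 23]
Pivot position: 1

After partitioning with pivot 11, the array becomes [5, 11, 23, 23, 15, 14, 23]. The pivot is placed at index 1. All elements to the left of the pivot are <= 11, and all elements to the right are > 11.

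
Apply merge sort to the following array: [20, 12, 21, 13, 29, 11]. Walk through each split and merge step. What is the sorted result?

Merge sort trace:

Split: [20, 12, 21, 13, 29, 11] -> [20, 12, 21] and [13, 29, 11]
  Split: [20, 12, 21] -> [20] and [12, 21]
    Split: [12, 21] -> [12] and [21]
    Merge: [12] + [21] -> [12, 21]
  Merge: [20] + [12, 21] -> [12, 20, 21]
  Split: [13, 29, 11] -> [13] and [29, 11]
    Split: [29, 11] -> [29] and [11]
    Merge: [29] + [11] -> [11, 29]
  Merge: [13] + [11, 29] -> [11, 13, 29]
Merge: [12, 20, 21] + [11, 13, 29] -> [11, 12, 13, 20, 21, 29]

Final sorted array: [11, 12, 13, 20, 21, 29]

The merge sort proceeds by recursively splitting the array and merging sorted halves.
After all merges, the sorted array is [11, 12, 13, 20, 21, 29].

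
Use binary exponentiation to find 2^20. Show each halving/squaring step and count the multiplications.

Computing 2^20 by squaring (build up from 2^1; each line after the first costs one multiplication):

2^1 = 2
2^2 = (2^1)^2 = 2^2 = 4
2^4 = (2^2)^2 = 4^2 = 16
2^5 = 2 * 2^4 = 2 * 16 = 32
2^10 = (2^5)^2 = 32^2 = 1024
2^20 = (2^10)^2 = 1024^2 = 1048576

Result: 1048576
Multiplications needed: 5 (5 lines after 2^1)

2^20 = 1048576. Using exponentiation by squaring, this requires 5 multiplications. The key idea: if the exponent is even, square the half-power; if odd, multiply by the base once.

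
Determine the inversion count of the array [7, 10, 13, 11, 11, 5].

Finding inversions in [7, 10, 13, 11, 11, 5]:

(0, 5): arr[0]=7 > arr[5]=5
(1, 5): arr[1]=10 > arr[5]=5
(2, 3): arr[2]=13 > arr[3]=11
(2, 4): arr[2]=13 > arr[4]=11
(2, 5): arr[2]=13 > arr[5]=5
(3, 5): arr[3]=11 > arr[5]=5
(4, 5): arr[4]=11 > arr[5]=5

Total inversions: 7

The array has 7 inversion(s): (0,5), (1,5), (2,3), (2,4), (2,5), (3,5), (4,5). Each pair (i,j) satisfies i < j and arr[i] > arr[j].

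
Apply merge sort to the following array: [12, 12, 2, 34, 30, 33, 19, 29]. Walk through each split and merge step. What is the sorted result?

Merge sort trace:

Split: [12, 12, 2, 34, 30, 33, 19, 29] -> [12, 12, 2, 34] and [30, 33, 19, 29]
  Split: [12, 12, 2, 34] -> [12, 12] and [2, 34]
    Split: [12, 12] -> [12] and [12]
    Merge: [12] + [12] -> [12, 12]
    Split: [2, 34] -> [2] and [34]
    Merge: [2] + [34] -> [2, 34]
  Merge: [12, 12] + [2, 34] -> [2, 12, 12, 34]
  Split: [30, 33, 19, 29] -> [30, 33] and [19, 29]
    Split: [30, 33] -> [30] and [33]
    Merge: [30] + [33] -> [30, 33]
    Split: [19, 29] -> [19] and [29]
    Merge: [19] + [29] -> [19, 29]
  Merge: [30, 33] + [19, 29] -> [19, 29, 30, 33]
Merge: [2, 12, 12, 34] + [19, 29, 30, 33] -> [2, 12, 12, 19, 29, 30, 33, 34]

Final sorted array: [2, 12, 12, 19, 29, 30, 33, 34]

The merge sort proceeds by recursively splitting the array and merging sorted halves.
After all merges, the sorted array is [2, 12, 12, 19, 29, 30, 33, 34].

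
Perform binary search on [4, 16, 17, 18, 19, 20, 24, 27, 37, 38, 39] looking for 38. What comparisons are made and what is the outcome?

Binary search for 38 in [4, 16, 17, 18, 19, 20, 24, 27, 37, 38, 39]:

lo=0, hi=10, mid=5, arr[mid]=20 -> 20 < 38, search right half
lo=6, hi=10, mid=8, arr[mid]=37 -> 37 < 38, search right half
lo=9, hi=10, mid=9, arr[mid]=38 -> Found target at index 9!

Binary search finds 38 at index 9 after 3 comparisons. The search repeatedly halves the search space by comparing with the middle element.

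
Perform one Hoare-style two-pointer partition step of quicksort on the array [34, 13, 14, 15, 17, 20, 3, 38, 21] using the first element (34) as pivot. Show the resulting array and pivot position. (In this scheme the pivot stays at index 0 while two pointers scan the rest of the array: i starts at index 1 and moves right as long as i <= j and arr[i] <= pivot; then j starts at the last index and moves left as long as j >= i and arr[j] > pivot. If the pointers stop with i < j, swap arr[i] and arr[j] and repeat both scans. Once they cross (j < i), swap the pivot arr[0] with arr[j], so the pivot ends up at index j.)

Hoare-style two-pointer partition with pivot = 34:

Initial array: [34, 13, 14, 15, 17, 20, 3, 38, 21]

Pointers start at i = 1, j = 8.
i stops at index 7 (arr[7]=38 > 34), j stops at index 8 (arr[8]=21 <= 34): swap arr[7] and arr[8], array becomes [34, 13, 14, 15, 17, 20, 3, 21, 38]
i ends at 8, j ends at 7: the pointers have crossed (j < i), so scanning stops.

Swap pivot arr[0] with arr[7] to place pivot at position 7: [21, 13, 14, 15, 17, 20, 3, 34, 38]
Pivot position: 7

After partitioning with pivot 34, the array becomes [21, 13, 14, 15, 17, 20, 3, 34, 38]. The pivot is placed at index 7. All elements to the left of the pivot are <= 34, and all elements to the right are > 34.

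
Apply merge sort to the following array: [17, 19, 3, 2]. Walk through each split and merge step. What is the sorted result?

Merge sort trace:

Split: [17, 19, 3, 2] -> [17, 19] and [3, 2]
  Split: [17, 19] -> [17] and [19]
  Merge: [17] + [19] -> [17, 19]
  Split: [3, 2] -> [3] and [2]
  Merge: [3] + [2] -> [2, 3]
Merge: [17, 19] + [2, 3] -> [2, 3, 17, 19]

Final sorted array: [2, 3, 17, 19]

The merge sort proceeds by recursively splitting the array and merging sorted halves.
After all merges, the sorted array is [2, 3, 17, 19].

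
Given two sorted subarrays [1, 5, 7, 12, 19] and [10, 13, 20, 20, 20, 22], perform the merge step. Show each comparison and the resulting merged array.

Merging process:

Compare 1 vs 10: take 1 from left. Merged: [1]
Compare 5 vs 10: take 5 from left. Merged: [1, 5]
Compare 7 vs 10: take 7 from left. Merged: [1, 5, 7]
Compare 12 vs 10: take 10 from right. Merged: [1, 5, 7, 10]
Compare 12 vs 13: take 12 from left. Merged: [1, 5, 7, 10, 12]
Compare 19 vs 13: take 13 from right. Merged: [1, 5, 7, 10, 12, 13]
Compare 19 vs 20: take 19 from left. Merged: [1, 5, 7, 10, 12, 13, 19]
Append remaining from right: [20, 20, 20, 22]. Merged: [1, 5, 7, 10, 12, 13, 19, 20, 20, 20, 22]

Final merged array: [1, 5, 7, 10, 12, 13, 19, 20, 20, 20, 22]
Total comparisons: 7

The merged array is [1, 5, 7, 10, 12, 13, 19, 20, 20, 20, 22], requiring 7 comparisons. The merge step runs in O(n) time where n is the total number of elements.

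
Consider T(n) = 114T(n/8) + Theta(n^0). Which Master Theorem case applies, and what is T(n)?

Master Theorem for T(n) = 114T(n/8) + O(n^0):

a = 114, b = 8, c = 0
log_b(a) = log_8(114) = 2.2776

Case 1: c = 0 < log_8(114) = 2.2776
T(n) = O(n^(log_8 114))

For T(n) = 114T(n/8) + O(n^0): log_8(114) = 2.2776. This is Case 1 of the Master Theorem (c < log_b(a), work dominated by leaves), giving O(n^(log_8 114)).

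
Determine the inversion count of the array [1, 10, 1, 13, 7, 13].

Finding inversions in [1, 10, 1, 13, 7, 13]:

(1, 2): arr[1]=10 > arr[2]=1
(1, 4): arr[1]=10 > arr[4]=7
(3, 4): arr[3]=13 > arr[4]=7

Total inversions: 3

The array has 3 inversion(s): (1,2), (1,4), (3,4). Each pair (i,j) satisfies i < j and arr[i] > arr[j].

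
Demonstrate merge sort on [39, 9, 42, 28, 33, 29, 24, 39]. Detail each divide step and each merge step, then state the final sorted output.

Merge sort trace:

Split: [39, 9, 42, 28, 33, 29, 24, 39] -> [39, 9, 42, 28] and [33, 29, 24, 39]
  Split: [39, 9, 42, 28] -> [39, 9] and [42, 28]
    Split: [39, 9] -> [39] and [9]
    Merge: [39] + [9] -> [9, 39]
    Split: [42, 28] -> [42] and [28]
    Merge: [42] + [28] -> [28, 42]
  Merge: [9, 39] + [28, 42] -> [9, 28, 39, 42]
  Split: [33, 29, 24, 39] -> [33, 29] and [24, 39]
    Split: [33, 29] -> [33] and [29]
    Merge: [33] + [29] -> [29, 33]
    Split: [24, 39] -> [24] and [39]
    Merge: [24] + [39] -> [24, 39]
  Merge: [29, 33] + [24, 39] -> [24, 29, 33, 39]
Merge: [9, 28, 39, 42] + [24, 29, 33, 39] -> [9, 24, 28, 29, 33, 39, 39, 42]

Final sorted array: [9, 24, 28, 29, 33, 39, 39, 42]

The merge sort proceeds by recursively splitting the array and merging sorted halves.
After all merges, the sorted array is [9, 24, 28, 29, 33, 39, 39, 42].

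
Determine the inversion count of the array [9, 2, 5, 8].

Finding inversions in [9, 2, 5, 8]:

(0, 1): arr[0]=9 > arr[1]=2
(0, 2): arr[0]=9 > arr[2]=5
(0, 3): arr[0]=9 > arr[3]=8

Total inversions: 3

The array has 3 inversion(s): (0,1), (0,2), (0,3). Each pair (i,j) satisfies i < j and arr[i] > arr[j].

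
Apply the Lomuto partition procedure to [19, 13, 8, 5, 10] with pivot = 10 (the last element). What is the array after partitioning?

Lomuto partition with pivot = 10:

Initial array: [19, 13, 8, 5, 10]

arr[0]=19 > 10: no swap
arr[1]=13 > 10: no swap
arr[2]=8 <= 10: swap with position 0, array becomes [8, 13, 19, 5, 10]
arr[3]=5 <= 10: swap with position 1, array becomes [8, 5, 19, 13, 10]

Place pivot at position 2: [8, 5, 10, 13, 19]
Pivot position: 2

After partitioning with pivot 10, the array becomes [8, 5, 10, 13, 19]. The pivot is placed at index 2. All elements to the left of the pivot are <= 10, and all elements to the right are > 10.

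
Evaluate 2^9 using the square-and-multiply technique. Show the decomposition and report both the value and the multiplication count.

Computing 2^9 by squaring (build up from 2^1; each line after the first costs one multiplication):

2^1 = 2
2^2 = (2^1)^2 = 2^2 = 4
2^4 = (2^2)^2 = 4^2 = 16
2^8 = (2^4)^2 = 16^2 = 256
2^9 = 2 * 2^8 = 2 * 256 = 512

Result: 512
Multiplications needed: 4 (4 lines after 2^1)

2^9 = 512. Using exponentiation by squaring, this requires 4 multiplications. The key idea: if the exponent is even, square the half-power; if odd, multiply by the base once.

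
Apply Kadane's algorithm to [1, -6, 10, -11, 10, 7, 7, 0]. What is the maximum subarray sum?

Using Kadane's algorithm on [1, -6, 10, -11, 10, 7, 7, 0]:

Scanning through the array:
Position 1 (value -6): max_ending_here = -5, max_so_far = 1
Position 2 (value 10): max_ending_here = 10, max_so_far = 10
Position 3 (value -11): max_ending_here = -1, max_so_far = 10
Position 4 (value 10): max_ending_here = 10, max_so_far = 10
Position 5 (value 7): max_ending_here = 17, max_so_far = 17
Position 6 (value 7): max_ending_here = 24, max_so_far = 24
Position 7 (value 0): max_ending_here = 24, max_so_far = 24

Maximum subarray: [10, 7, 7]
Maximum sum: 24

The maximum subarray is [10, 7, 7] with sum 24. This subarray runs from index 4 to index 6.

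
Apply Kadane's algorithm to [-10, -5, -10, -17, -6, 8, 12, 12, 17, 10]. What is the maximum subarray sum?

Using Kadane's algorithm on [-10, -5, -10, -17, -6, 8, 12, 12, 17, 10]:

Scanning through the array:
Position 1 (value -5): max_ending_here = -5, max_so_far = -5
Position 2 (value -10): max_ending_here = -10, max_so_far = -5
Position 3 (value -17): max_ending_here = -17, max_so_far = -5
Position 4 (value -6): max_ending_here = -6, max_so_far = -5
Position 5 (value 8): max_ending_here = 8, max_so_far = 8
Position 6 (value 12): max_ending_here = 20, max_so_far = 20
Position 7 (value 12): max_ending_here = 32, max_so_far = 32
Position 8 (value 17): max_ending_here = 49, max_so_far = 49
Position 9 (value 10): max_ending_here = 59, max_so_far = 59

Maximum subarray: [8, 12, 12, 17, 10]
Maximum sum: 59

The maximum subarray is [8, 12, 12, 17, 10] with sum 59. This subarray runs from index 5 to index 9.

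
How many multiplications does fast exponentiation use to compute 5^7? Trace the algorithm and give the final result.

Computing 5^7 by squaring (build up from 5^1; each line after the first costs one multiplication):

5^1 = 5
5^2 = (5^1)^2 = 5^2 = 25
5^3 = 5 * 5^2 = 5 * 25 = 125
5^6 = (5^3)^2 = 125^2 = 15625
5^7 = 5 * 5^6 = 5 * 15625 = 78125

Result: 78125
Multiplications needed: 4 (4 lines after 5^1)

5^7 = 78125. Using exponentiation by squaring, this requires 4 multiplications. The key idea: if the exponent is even, square the half-power; if odd, multiply by the base once.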